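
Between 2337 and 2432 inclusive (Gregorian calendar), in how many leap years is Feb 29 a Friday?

Leap years in 2337–2432: 24 of them.
Feb 29 weekday advances by 5 (mod 7) from one leap year to the next four years later (or differs when a century non-leap intervenes).
Leap-day weekdays: 2340:Thu 2344:Tue 2348:Sun 2352:Fri✓ 2356:Wed 2360:Mon 2364:Sat 2368:Thu 2372:Tue 2376:Sun 2380:Fri✓ 2384:Wed 2388:Mon 2392:Sat 2396:Thu 2400:Tue 2404:Sun 2408:Fri✓ 2412:Wed 2416:Mon 2420:Sat 2424:Thu 2428:Tue 2432:Sun
Friday: 2352, 2380, 2408 → 3.

3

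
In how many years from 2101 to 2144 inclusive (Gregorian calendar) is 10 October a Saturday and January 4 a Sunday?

5

Check each year's weekday for 10 October and January 4:
  2101: Mon/Tue  2102: Tue/Wed  2103: Wed/Thu  2104: Fri/Fri  2105: Sat/Sun ✓  2106: Sun/Mon  2107: Mon/Tue  2108: Wed/Wed  2109: Thu/Fri  2110: Fri/Sat  2111: Sat/Sun ✓  2112: Mon/Mon  2113: Tue/Wed  2114: Wed/Thu  …(16 more)…  2131: Wed/Thu  2132: Fri/Fri  2133: Sat/Sun ✓  2134: Sun/Mon  2135: Mon/Tue  2136: Wed/Wed  2137: Thu/Fri  2138: Fri/Sat  2139: Sat/Sun ✓  2140: Mon/Mon  2141: Tue/Wed  2142: Wed/Thu  2143: Thu/Fri  2144: Sat/Sat
Both conditions hold in: 2105, 2111, 2122, 2133, 2139 — 5.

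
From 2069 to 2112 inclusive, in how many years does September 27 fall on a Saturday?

7

Track September 27's weekday year by year (advancing +1, or +2 across a Feb 29):
  2069: Fri  2070: Sat (+1) ✓  2071: Sun (+1)  2072: Tue (+2)  2073: Wed (+1)
  2074: Thu (+1)  2075: Fri (+1)  2076: Sun (+2)  2077: Mon (+1)  2078: Tue (+1)
  2079: Wed (+1)  2080: Fri (+2)  2081: Sat (+1) ✓  2082: Sun (+1)  … (16 more years) …
  2099: Sun (+1)  2100: Mon (+1)  2101: Tue (+1)  2102: Wed (+1)  2103: Thu (+1)
  2104: Sat (+2) ✓  2105: Sun (+1)  2106: Mon (+1)  2107: Tue (+1)  2108: Thu (+2)
  2109: Fri (+1)  2110: Sat (+1) ✓  2111: Sun (+1)  2112: Tue (+2)
Saturday years: 2070, 2081, 2087, 2092, 2098, 2104, 2110 — 7 in total.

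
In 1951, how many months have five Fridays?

4

A month of length L has five Fridays iff its first Friday is on day ≤ L−28 (so day 1–3 in a 31-day month, 1–2 in a 30-day month, day 1 in a leap February).
Checking each month of 1951: Jan starts Mon (31d); Feb starts Thu (28d); Mar starts Thu (31d) ✓; Apr starts Sun (30d); May starts Tue (31d); Jun starts Fri (30d) ✓; Jul starts Sun (31d); Aug starts Wed (31d) ✓; Sep starts Sat (30d); Oct starts Mon (31d); Nov starts Thu (30d) ✓; Dec starts Sat (31d).
Five-Friday months: March, June, August, November → 4.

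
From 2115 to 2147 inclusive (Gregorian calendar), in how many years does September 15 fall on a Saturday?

Track September 15's weekday year by year (advancing +1, or +2 across a Feb 29):
  2115: Sun  2116: Tue (+2)  2117: Wed (+1)  2118: Thu (+1)  2119: Fri (+1)
  2120: Sun (+2)  2121: Mon (+1)  2122: Tue (+1)  2123: Wed (+1)  2124: Fri (+2)
  2125: Sat (+1) ✓  2126: Sun (+1)  2127: Mon (+1)  2128: Wed (+2)  … (5 more years) …
  2134: Wed (+1)  2135: Thu (+1)  2136: Sat (+2) ✓  2137: Sun (+1)  2138: Mon (+1)
  2139: Tue (+1)  2140: Thu (+2)  2141: Fri (+1)  2142: Sat (+1) ✓  2143: Sun (+1)
  2144: Tue (+2)  2145: Wed (+1)  2146: Thu (+1)  2147: Fri (+1)
Saturday years: 2125, 2131, 2136, 2142 — 4 in total.

4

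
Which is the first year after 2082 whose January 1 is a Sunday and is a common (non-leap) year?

Jan 1 advances by 2 weekdays after a leap year and by 1 after a common year.
2082: Jan 1 is Thursday.
2083: Friday
2084: Saturday (leap)
2085: Monday
2086: Tuesday
2087: Wednesday
2088: Thursday (leap)
2089: Saturday
2090: Sunday
2090 begins on a Sunday and is a common year.

2090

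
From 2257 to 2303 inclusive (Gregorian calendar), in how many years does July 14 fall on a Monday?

6

Track July 14's weekday year by year (advancing +1, or +2 across a Feb 29):
  2257: Tue  2258: Wed (+1)  2259: Thu (+1)  2260: Sat (+2)  2261: Sun (+1)
  2262: Mon (+1) ✓  2263: Tue (+1)  2264: Thu (+2)  2265: Fri (+1)  2266: Sat (+1)
  2267: Sun (+1)  2268: Tue (+2)  2269: Wed (+1)  2270: Thu (+1)  … (19 more years) …
  2290: Mon (+1) ✓  2291: Tue (+1)  2292: Thu (+2)  2293: Fri (+1)  2294: Sat (+1)
  2295: Sun (+1)  2296: Tue (+2)  2297: Wed (+1)  2298: Thu (+1)  2299: Fri (+1)
  2300: Sat (+1)  2301: Sun (+1)  2302: Mon (+1) ✓  2303: Tue (+1)
Monday years: 2262, 2273, 2279, 2284, 2290, 2302 — 6 in total.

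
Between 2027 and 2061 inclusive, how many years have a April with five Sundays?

April has 30 days; it has five Sundays when Sunday falls among the first (month-length − 28) days — i.e. when April 1 is one of Sunday/Saturday.
April 1 by year: 2027:Thu 2028:Sat✓ 2029:Sun✓ 2030:Mon 2031:Tue 2032:Thu 2033:Fri 2034:Sat✓ 2035:Sun✓ 2036:Tue 2037:Wed 2038:Thu 2039:Fri 2040:Sun✓ 2041:Mon …(5 more)… 2047:Mon 2048:Wed 2049:Thu 2050:Fri 2051:Sat✓ 2052:Mon 2053:Tue 2054:Wed 2055:Thu 2056:Sat✓ 2057:Sun✓ 2058:Mon 2059:Tue 2060:Thu 2061:Fri
Years with five Sundays: 2028, 2029, 2034, 2035, 2040, 2045, 2046, 2051, 2056, 2057 → 10.

10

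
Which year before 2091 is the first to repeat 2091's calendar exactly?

2085

Two years share a calendar iff Jan 1 falls on the same weekday and both are leap or both are common. 2091: Jan 1 is Monday, common year.
2090: Jan 1 Sunday, common
2089: Jan 1 Saturday, common
2088: Jan 1 Thursday, leap
2087: Jan 1 Wednesday, common
2086: Jan 1 Tuesday, common
2085: Jan 1 Monday, common
2085 matches on both conditions.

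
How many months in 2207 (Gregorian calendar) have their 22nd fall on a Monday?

1

Check the 22nd of each month of 2207: Jan 22: Thu, Feb 22: Sun, Mar 22: Sun, Apr 22: Wed, May 22: Fri, Jun 22: Mon, Jul 22: Wed, Aug 22: Sat, Sep 22: Tue, Oct 22: Thu, Nov 22: Sun, Dec 22: Tue.
Monday occurs in June — 1 month.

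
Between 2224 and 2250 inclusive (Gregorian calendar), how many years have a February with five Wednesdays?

1

February has 28 days (29 in leap years); it has five Wednesdays when Wednesday falls among the first (month-length − 28) days — i.e. when February 1 is Wednesday in a leap year (never in a common year).
February 1 by year: 2224:Sun 2225:Tue 2226:Wed 2227:Thu 2228:Fri 2229:Sun 2230:Mon 2231:Tue 2232:Wed✓ 2233:Fri 2234:Sat 2235:Sun 2236:Mon 2237:Wed 2238:Thu 2239:Fri 2240:Sat 2241:Mon 2242:Tue 2243:Wed 2244:Thu 2245:Sat 2246:Sun 2247:Mon 2248:Tue 2249:Thu 2250:Fri
Years with five Wednesdays: 2232 → 1.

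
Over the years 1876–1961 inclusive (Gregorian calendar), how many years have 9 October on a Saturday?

Track 9 October's weekday year by year (advancing +1, or +2 across a Feb 29):
  1876: Mon  1877: Tue (+1)  1878: Wed (+1)  1879: Thu (+1)  1880: Sat (+2) ✓
  1881: Sun (+1)  1882: Mon (+1)  1883: Tue (+1)  1884: Thu (+2)  1885: Fri (+1)
  1886: Sat (+1) ✓  1887: Sun (+1)  1888: Tue (+2)  1889: Wed (+1)  … (58 more years) …
  1948: Sat (+2) ✓  1949: Sun (+1)  1950: Mon (+1)  1951: Tue (+1)  1952: Thu (+2)
  1953: Fri (+1)  1954: Sat (+1) ✓  1955: Sun (+1)  1956: Tue (+2)  1957: Wed (+1)
  1958: Thu (+1)  1959: Fri (+1)  1960: Sun (+2)  1961: Mon (+1)
Saturday years: 1880, 1886, 1897, 1909, 1915, 1920, 1926, 1937, 1943, 1948, 1954 — 11 in total.

11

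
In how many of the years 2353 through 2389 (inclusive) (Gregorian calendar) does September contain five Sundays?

10

September has 30 days; it has five Sundays when Sunday falls among the first (month-length − 28) days — i.e. when September 1 is one of Sunday/Saturday.
September 1 by year: 2353:Tue 2354:Wed 2355:Thu 2356:Sat✓ 2357:Sun✓ 2358:Mon 2359:Tue 2360:Thu 2361:Fri 2362:Sat✓ 2363:Sun✓ 2364:Tue 2365:Wed 2366:Thu 2367:Fri …(7 more)… 2375:Mon 2376:Wed 2377:Thu 2378:Fri 2379:Sat✓ 2380:Mon 2381:Tue 2382:Wed 2383:Thu 2384:Sat✓ 2385:Sun✓ 2386:Mon 2387:Tue 2388:Thu 2389:Fri
Years with five Sundays: 2356, 2357, 2362, 2363, 2368, 2373, 2374, 2379, 2384, 2385 → 10.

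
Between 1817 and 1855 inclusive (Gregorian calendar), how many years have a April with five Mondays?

April has 30 days; it has five Mondays when Monday falls among the first (month-length − 28) days — i.e. when April 1 is one of Monday/Sunday.
April 1 by year: 1817:Tue 1818:Wed 1819:Thu 1820:Sat 1821:Sun✓ 1822:Mon✓ 1823:Tue 1824:Thu 1825:Fri 1826:Sat 1827:Sun✓ 1828:Tue 1829:Wed 1830:Thu 1831:Fri …(9 more)… 1841:Thu 1842:Fri 1843:Sat 1844:Mon✓ 1845:Tue 1846:Wed 1847:Thu 1848:Sat 1849:Sun✓ 1850:Mon✓ 1851:Tue 1852:Thu 1853:Fri 1854:Sat 1855:Sun✓
Years with five Mondays: 1821, 1822, 1827, 1832, 1833, 1838, 1839, 1844, 1849, 1850, 1855 → 11.

11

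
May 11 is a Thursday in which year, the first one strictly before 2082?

2079

From one year to the next, a fixed date's weekday advances by 1, or by 2 when a Feb 29 lies between the two dates.
2082: May 11 is Monday.
2081: Sunday (−1)
2080: Saturday (−1)
2079: Thursday (−2)
May 11 falls on a Thursday in 2079.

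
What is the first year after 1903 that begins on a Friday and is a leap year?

Jan 1 advances by 2 weekdays after a leap year and by 1 after a common year.
1903: Jan 1 is Thursday.
1904: Friday (leap)
1904 begins on a Friday and is a leap year.

1904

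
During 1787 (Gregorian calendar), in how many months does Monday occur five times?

5

A month of length L has five Mondays iff its first Monday is on day ≤ L−28 (so day 1–3 in a 31-day month, 1–2 in a 30-day month, day 1 in a leap February).
Checking each month of 1787: Jan starts Mon (31d) ✓; Feb starts Thu (28d); Mar starts Thu (31d); Apr starts Sun (30d) ✓; May starts Tue (31d); Jun starts Fri (30d); Jul starts Sun (31d) ✓; Aug starts Wed (31d); Sep starts Sat (30d); Oct starts Mon (31d) ✓; Nov starts Thu (30d); Dec starts Sat (31d) ✓.
Five-Monday months: January, April, July, October, December → 5.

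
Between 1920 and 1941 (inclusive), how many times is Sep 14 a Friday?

Track Sep 14's weekday year by year (advancing +1, or +2 across a Feb 29):
  1920: Tue  1921: Wed (+1)  1922: Thu (+1)  1923: Fri (+1) ✓  1924: Sun (+2)
  1925: Mon (+1)  1926: Tue (+1)  1927: Wed (+1)  1928: Fri (+2) ✓  1929: Sat (+1)
  1930: Sun (+1)  1931: Mon (+1)  1932: Wed (+2)  1933: Thu (+1)  1934: Fri (+1) ✓
  1935: Sat (+1)  1936: Mon (+2)  1937: Tue (+1)  1938: Wed (+1)  1939: Thu (+1)
  1940: Sat (+2)  1941: Sun (+1)
Friday years: 1923, 1928, 1934 — 3 in total.

3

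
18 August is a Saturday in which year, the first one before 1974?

From one year to the next, a fixed date's weekday advances by 1, or by 2 when a Feb 29 lies between the two dates.
1974: August 18 is Sunday.
1973: Saturday (−1)
18 August falls on a Saturday in 1973.

1973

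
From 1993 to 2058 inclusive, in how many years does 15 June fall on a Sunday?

9

Track 15 June's weekday year by year (advancing +1, or +2 across a Feb 29):
  1993: Tue  1994: Wed (+1)  1995: Thu (+1)  1996: Sat (+2)  1997: Sun (+1) ✓
  1998: Mon (+1)  1999: Tue (+1)  2000: Thu (+2)  2001: Fri (+1)  2002: Sat (+1)
  2003: Sun (+1) ✓  2004: Tue (+2)  2005: Wed (+1)  2006: Thu (+1)  … (38 more years) …
  2045: Thu (+1)  2046: Fri (+1)  2047: Sat (+1)  2048: Mon (+2)  2049: Tue (+1)
  2050: Wed (+1)  2051: Thu (+1)  2052: Sat (+2)  2053: Sun (+1) ✓  2054: Mon (+1)
  2055: Tue (+1)  2056: Thu (+2)  2057: Fri (+1)  2058: Sat (+1)
Sunday years: 1997, 2003, 2008, 2014, 2025, 2031, 2036, 2042, 2053 — 9 in total.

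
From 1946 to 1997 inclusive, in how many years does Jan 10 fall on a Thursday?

8

Track Jan 10's weekday year by year (advancing +1, or +2 across a Feb 29):
  1946: Thu ✓  1947: Fri (+1)  1948: Sat (+1)  1949: Mon (+2)  1950: Tue (+1)
  1951: Wed (+1)  1952: Thu (+1) ✓  1953: Sat (+2)  1954: Sun (+1)  1955: Mon (+1)
  1956: Tue (+1)  1957: Thu (+2) ✓  1958: Fri (+1)  1959: Sat (+1)  … (24 more years) …
  1984: Tue (+1)  1985: Thu (+2) ✓  1986: Fri (+1)  1987: Sat (+1)  1988: Sun (+1)
  1989: Tue (+2)  1990: Wed (+1)  1991: Thu (+1) ✓  1992: Fri (+1)  1993: Sun (+2)
  1994: Mon (+1)  1995: Tue (+1)  1996: Wed (+1)  1997: Fri (+2)
Thursday years: 1946, 1952, 1957, 1963, 1974, 1980, 1985, 1991 — 8 in total.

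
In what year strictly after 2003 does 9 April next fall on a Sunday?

From one year to the next, a fixed date's weekday advances by 1, or by 2 when a Feb 29 lies between the two dates.
2003: April 9 is Wednesday.
2004: Friday (+2)
2005: Saturday (+1)
2006: Sunday (+1)
9 April falls on a Sunday in 2006.

2006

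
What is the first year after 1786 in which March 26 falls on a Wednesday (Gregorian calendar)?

From one year to the next, a fixed date's weekday advances by 1, or by 2 when a Feb 29 lies between the two dates.
1786: March 26 is Sunday.
1787: Monday (+1)
1788: Wednesday (+2)
March 26 falls on a Wednesday in 1788.

1788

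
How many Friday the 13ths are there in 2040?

3

Check the 13th of each month of 2040: Jan 13: Fri, Feb 13: Mon, Mar 13: Tue, Apr 13: Fri, May 13: Sun, Jun 13: Wed, Jul 13: Fri, Aug 13: Mon, Sep 13: Thu, Oct 13: Sat, Nov 13: Tue, Dec 13: Thu.
Friday occurs in January, April, July — 3 months.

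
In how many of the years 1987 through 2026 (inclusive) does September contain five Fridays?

September has 30 days; it has five Fridays when Friday falls among the first (month-length − 28) days — i.e. when September 1 is one of Friday/Thursday.
September 1 by year: 1987:Tue 1988:Thu✓ 1989:Fri✓ 1990:Sat 1991:Sun 1992:Tue 1993:Wed 1994:Thu✓ 1995:Fri✓ 1996:Sun 1997:Mon 1998:Tue 1999:Wed 2000:Fri✓ 2001:Sat …(10 more)… 2012:Sat 2013:Sun 2014:Mon 2015:Tue 2016:Thu✓ 2017:Fri✓ 2018:Sat 2019:Sun 2020:Tue 2021:Wed 2022:Thu✓ 2023:Fri✓ 2024:Sun 2025:Mon 2026:Tue
Years with five Fridays: 1988, 1989, 1994, 1995, 2000, 2005, 2006, 2011, 2016, 2017, 2022, 2023 → 12.

12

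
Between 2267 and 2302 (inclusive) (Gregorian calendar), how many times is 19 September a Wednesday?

Track 19 September's weekday year by year (advancing +1, or +2 across a Feb 29):
  2267: Thu  2268: Sat (+2)  2269: Sun (+1)  2270: Mon (+1)  2271: Tue (+1)
  2272: Thu (+2)  2273: Fri (+1)  2274: Sat (+1)  2275: Sun (+1)  2276: Tue (+2)
  2277: Wed (+1) ✓  2278: Thu (+1)  2279: Fri (+1)  2280: Sun (+2)  … (8 more years) …
  2289: Thu (+1)  2290: Fri (+1)  2291: Sat (+1)  2292: Mon (+2)  2293: Tue (+1)
  2294: Wed (+1) ✓  2295: Thu (+1)  2296: Sat (+2)  2297: Sun (+1)  2298: Mon (+1)
  2299: Tue (+1)  2300: Wed (+1) ✓  2301: Thu (+1)  2302: Fri (+1)
Wednesday years: 2277, 2283, 2288, 2294, 2300 — 5 in total.

5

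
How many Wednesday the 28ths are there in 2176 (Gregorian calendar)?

Check the 28th of each month of 2176: Jan 28: Sun, Feb 28: Wed, Mar 28: Thu, Apr 28: Sun, May 28: Tue, Jun 28: Fri, Jul 28: Sun, Aug 28: Wed, Sep 28: Sat, Oct 28: Mon, Nov 28: Thu, Dec 28: Sat.
Wednesday occurs in February, August — 2 months.

2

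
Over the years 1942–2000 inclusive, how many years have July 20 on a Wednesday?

Track July 20's weekday year by year (advancing +1, or +2 across a Feb 29):
  1942: Mon  1943: Tue (+1)  1944: Thu (+2)  1945: Fri (+1)  1946: Sat (+1)
  1947: Sun (+1)  1948: Tue (+2)  1949: Wed (+1) ✓  1950: Thu (+1)  1951: Fri (+1)
  1952: Sun (+2)  1953: Mon (+1)  1954: Tue (+1)  1955: Wed (+1) ✓  … (31 more years) …
  1987: Mon (+1)  1988: Wed (+2) ✓  1989: Thu (+1)  1990: Fri (+1)  1991: Sat (+1)
  1992: Mon (+2)  1993: Tue (+1)  1994: Wed (+1) ✓  1995: Thu (+1)  1996: Sat (+2)
  1997: Sun (+1)  1998: Mon (+1)  1999: Tue (+1)  2000: Thu (+2)
Wednesday years: 1949, 1955, 1960, 1966, 1977, 1983, 1988, 1994 — 8 in total.

8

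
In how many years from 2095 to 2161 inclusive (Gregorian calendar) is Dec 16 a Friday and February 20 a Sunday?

Check each year's weekday for Dec 16 and February 20:
  2095: Fri/Sun ✓  2096: Sun/Mon  2097: Mon/Wed  2098: Tue/Thu  2099: Wed/Fri  2100: Thu/Sat  2101: Fri/Sun ✓  2102: Sat/Mon  2103: Sun/Tue  2104: Tue/Wed  2105: Wed/Fri  2106: Thu/Sat  2107: Fri/Sun ✓  2108: Sun/Mon  …(39 more)…  2148: Mon/Tue  2149: Tue/Thu  2150: Wed/Fri  2151: Thu/Sat  2152: Sat/Sun  2153: Sun/Tue  2154: Mon/Wed  2155: Tue/Thu  2156: Thu/Fri  2157: Fri/Sun ✓  2158: Sat/Mon  2159: Sun/Tue  2160: Tue/Wed  2161: Wed/Fri
Both conditions hold in: 2095, 2101, 2107, 2118, 2129, 2135, 2146, 2157 — 8.

8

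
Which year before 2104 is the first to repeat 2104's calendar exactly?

2092

Two years share a calendar iff Jan 1 falls on the same weekday and both are leap or both are common. 2104: Jan 1 is Tuesday, leap year.
2103: Jan 1 Monday, common
2102: Jan 1 Sunday, common
2101: Jan 1 Saturday, common
2100: Jan 1 Friday, common
2099: Jan 1 Thursday, common
2098: Jan 1 Wednesday, common
2097: Jan 1 Tuesday, common
2096: Jan 1 Sunday, leap
2095: Jan 1 Saturday, common
2094: Jan 1 Friday, common
2093: Jan 1 Thursday, common
2092: Jan 1 Tuesday, leap
2092 matches on both conditions.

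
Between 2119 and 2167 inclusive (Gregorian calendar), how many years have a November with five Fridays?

14

November has 30 days; it has five Fridays when Friday falls among the first (month-length − 28) days — i.e. when November 1 is one of Friday/Thursday.
November 1 by year: 2119:Wed 2120:Fri✓ 2121:Sat 2122:Sun 2123:Mon 2124:Wed 2125:Thu✓ 2126:Fri✓ 2127:Sat 2128:Mon 2129:Tue 2130:Wed 2131:Thu✓ 2132:Sat 2133:Sun …(19 more)… 2153:Thu✓ 2154:Fri✓ 2155:Sat 2156:Mon 2157:Tue 2158:Wed 2159:Thu✓ 2160:Sat 2161:Sun 2162:Mon 2163:Tue 2164:Thu✓ 2165:Fri✓ 2166:Sat 2167:Sun
Years with five Fridays: 2120, 2125, 2126, 2131, 2136, 2137, 2142, 2143, 2148, 2153, 2154, 2159, 2164, 2165 → 14.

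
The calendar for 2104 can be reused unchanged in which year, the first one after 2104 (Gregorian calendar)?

Two years share a calendar iff Jan 1 falls on the same weekday and both are leap or both are common. 2104: Jan 1 is Tuesday, leap year.
2105: Jan 1 Thursday, common
2106: Jan 1 Friday, common
2107: Jan 1 Saturday, common
2108: Jan 1 Sunday, leap
2109: Jan 1 Tuesday, common
2110: Jan 1 Wednesday, common
2111: Jan 1 Thursday, common
2112: Jan 1 Friday, leap
2113: Jan 1 Sunday, common
2114: Jan 1 Monday, common
2115: Jan 1 Tuesday, common
2116: Jan 1 Wednesday, leap
2117: Jan 1 Friday, common
2118: Jan 1 Saturday, common
2119: Jan 1 Sunday, common
2120: Jan 1 Monday, leap
2121: Jan 1 Wednesday, common
2122: Jan 1 Thursday, common
2123: Jan 1 Friday, common
2124: Jan 1 Saturday, leap
2125: Jan 1 Monday, common
2126: Jan 1 Tuesday, common
2127: Jan 1 Wednesday, common
2128: Jan 1 Thursday, leap
2129: Jan 1 Saturday, common
2130: Jan 1 Sunday, common
2131: Jan 1 Monday, common
2132: Jan 1 Tuesday, leap
2132 matches on both conditions.

2132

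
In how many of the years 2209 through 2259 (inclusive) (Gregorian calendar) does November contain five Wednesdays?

15

November has 30 days; it has five Wednesdays when Wednesday falls among the first (month-length − 28) days — i.e. when November 1 is one of Wednesday/Tuesday.
November 1 by year: 2209:Wed✓ 2210:Thu 2211:Fri 2212:Sun 2213:Mon 2214:Tue✓ 2215:Wed✓ 2216:Fri 2217:Sat 2218:Sun 2219:Mon 2220:Wed✓ 2221:Thu 2222:Fri 2223:Sat …(21 more)… 2245:Sat 2246:Sun 2247:Mon 2248:Wed✓ 2249:Thu 2250:Fri 2251:Sat 2252:Mon 2253:Tue✓ 2254:Wed✓ 2255:Thu 2256:Sat 2257:Sun 2258:Mon 2259:Tue✓
Years with five Wednesdays: 2209, 2214, 2215, 2220, 2225, 2226, 2231, 2236, 2237, 2242, 2243, 2248, 2253, 2254, 2259 → 15.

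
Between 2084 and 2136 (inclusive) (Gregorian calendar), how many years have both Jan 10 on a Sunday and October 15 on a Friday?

Check each year's weekday for Jan 10 and October 15:
  2084: Mon/Sun  2085: Wed/Mon  2086: Thu/Tue  2087: Fri/Wed  2088: Sat/Fri  2089: Mon/Sat  2090: Tue/Sun  2091: Wed/Mon  2092: Thu/Wed  2093: Sat/Thu  2094: Sun/Fri ✓  2095: Mon/Sat  2096: Tue/Mon  2097: Thu/Tue  …(25 more)…  2123: Sun/Fri ✓  2124: Mon/Sun  2125: Wed/Mon  2126: Thu/Tue  2127: Fri/Wed  2128: Sat/Fri  2129: Mon/Sat  2130: Tue/Sun  2131: Wed/Mon  2132: Thu/Wed  2133: Sat/Thu  2134: Sun/Fri ✓  2135: Mon/Sat  2136: Tue/Mon
Both conditions hold in: 2094, 2100, 2106, 2117, 2123, 2134 — 6.

6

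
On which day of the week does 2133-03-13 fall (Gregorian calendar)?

Friday

January 1, 2133 is a Thursday.
March 13 is day 72 of the year, i.e. 71 days after Jan 1.
71 mod 7 = 1, so advance 1 weekday from Thursday: Friday.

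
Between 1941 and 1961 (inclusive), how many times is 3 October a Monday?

Track 3 October's weekday year by year (advancing +1, or +2 across a Feb 29):
  1941: Fri  1942: Sat (+1)  1943: Sun (+1)  1944: Tue (+2)  1945: Wed (+1)
  1946: Thu (+1)  1947: Fri (+1)  1948: Sun (+2)  1949: Mon (+1) ✓  1950: Tue (+1)
  1951: Wed (+1)  1952: Fri (+2)  1953: Sat (+1)  1954: Sun (+1)  1955: Mon (+1) ✓
  1956: Wed (+2)  1957: Thu (+1)  1958: Fri (+1)  1959: Sat (+1)  1960: Mon (+2) ✓
  1961: Tue (+1)
Monday years: 1949, 1955, 1960 — 3 in total.

3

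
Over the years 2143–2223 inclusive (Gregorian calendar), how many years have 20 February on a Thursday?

Track 20 February's weekday year by year (advancing +1, or +2 across a Feb 29):
  2143: Wed  2144: Thu (+1) ✓  2145: Sat (+2)  2146: Sun (+1)  2147: Mon (+1)
  2148: Tue (+1)  2149: Thu (+2) ✓  2150: Fri (+1)  2151: Sat (+1)  2152: Sun (+1)
  2153: Tue (+2)  2154: Wed (+1)  2155: Thu (+1) ✓  2156: Fri (+1)  … (53 more years) …
  2210: Tue (+1)  2211: Wed (+1)  2212: Thu (+1) ✓  2213: Sat (+2)  2214: Sun (+1)
  2215: Mon (+1)  2216: Tue (+1)  2217: Thu (+2) ✓  2218: Fri (+1)  2219: Sat (+1)
  2220: Sun (+1)  2221: Tue (+2)  2222: Wed (+1)  2223: Thu (+1) ✓
Thursday years: 2144, 2149, 2155, 2166, 2172, 2177, 2183, 2194, 2200, 2206, 2212, 2217, 2223 — 13 in total.

13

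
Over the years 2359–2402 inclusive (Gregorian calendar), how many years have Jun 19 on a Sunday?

6

Track Jun 19's weekday year by year (advancing +1, or +2 across a Feb 29):
  2359: Fri  2360: Sun (+2) ✓  2361: Mon (+1)  2362: Tue (+1)  2363: Wed (+1)
  2364: Fri (+2)  2365: Sat (+1)  2366: Sun (+1) ✓  2367: Mon (+1)  2368: Wed (+2)
  2369: Thu (+1)  2370: Fri (+1)  2371: Sat (+1)  2372: Mon (+2)  … (16 more years) …
  2389: Mon (+1)  2390: Tue (+1)  2391: Wed (+1)  2392: Fri (+2)  2393: Sat (+1)
  2394: Sun (+1) ✓  2395: Mon (+1)  2396: Wed (+2)  2397: Thu (+1)  2398: Fri (+1)
  2399: Sat (+1)  2400: Mon (+2)  2401: Tue (+1)  2402: Wed (+1)
Sunday years: 2360, 2366, 2377, 2383, 2388, 2394 — 6 in total.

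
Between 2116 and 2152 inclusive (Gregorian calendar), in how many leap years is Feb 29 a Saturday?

2

Leap years in 2116–2152: 10 of them.
Feb 29 weekday advances by 5 (mod 7) from one leap year to the next four years later (or differs when a century non-leap intervenes).
Leap-day weekdays: 2116:Sat✓ 2120:Thu 2124:Tue 2128:Sun 2132:Fri 2136:Wed 2140:Mon 2144:Sat✓ 2148:Thu 2152:Tue
Saturday: 2116, 2144 → 2.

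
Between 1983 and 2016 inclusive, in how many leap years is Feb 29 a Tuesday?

1

Leap years in 1983–2016: 9 of them.
Feb 29 weekday advances by 5 (mod 7) from one leap year to the next four years later (or differs when a century non-leap intervenes).
Leap-day weekdays: 1984:Wed 1988:Mon 1992:Sat 1996:Thu 2000:Tue✓ 2004:Sun 2008:Fri 2012:Wed 2016:Mon
Tuesday: 2000 → 1.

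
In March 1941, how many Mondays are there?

March 1941 has 31 days and begins on Saturday.
The first Monday is March 3.
Mondays fall on 3, 10, 17, 24, 31 — that's 5.

5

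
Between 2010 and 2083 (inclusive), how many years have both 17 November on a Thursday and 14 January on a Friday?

Check each year's weekday for 17 November and 14 January:
  2010: Wed/Thu  2011: Thu/Fri ✓  2012: Sat/Sat  2013: Sun/Mon  2014: Mon/Tue  2015: Tue/Wed  2016: Thu/Thu  2017: Fri/Sat  2018: Sat/Sun  2019: Sun/Mon  2020: Tue/Tue  2021: Wed/Thu  2022: Thu/Fri ✓  2023: Fri/Sat  …(46 more)…  2070: Mon/Tue  2071: Tue/Wed  2072: Thu/Thu  2073: Fri/Sat  2074: Sat/Sun  2075: Sun/Mon  2076: Tue/Tue  2077: Wed/Thu  2078: Thu/Fri ✓  2079: Fri/Sat  2080: Sun/Sun  2081: Mon/Tue  2082: Tue/Wed  2083: Wed/Thu
Both conditions hold in: 2011, 2022, 2033, 2039, 2050, 2061, 2067, 2078 — 8.

8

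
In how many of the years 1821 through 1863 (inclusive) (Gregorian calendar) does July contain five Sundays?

18

July has 31 days; it has five Sundays when Sunday falls among the first (month-length − 28) days — i.e. when July 1 is one of Sunday/Saturday/Friday.
July 1 by year: 1821:Sun✓ 1822:Mon 1823:Tue 1824:Thu 1825:Fri✓ 1826:Sat✓ 1827:Sun✓ 1828:Tue 1829:Wed 1830:Thu 1831:Fri✓ 1832:Sun✓ 1833:Mon 1834:Tue 1835:Wed …(13 more)… 1849:Sun✓ 1850:Mon 1851:Tue 1852:Thu 1853:Fri✓ 1854:Sat✓ 1855:Sun✓ 1856:Tue 1857:Wed 1858:Thu 1859:Fri✓ 1860:Sun✓ 1861:Mon 1862:Tue 1863:Wed
Years with five Sundays: 1821, 1825, 1826, 1827, 1831, 1832, 1836, 1837, 1838, 1842, 1843, 1848, 1849, 1853, 1854, 1855, 1859, 1860 → 18.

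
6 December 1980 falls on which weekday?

Saturday

January 1, 1980 is a Tuesday.
December 6 is day 341 of the year, i.e. 340 days after Jan 1.
340 mod 7 = 4, so advance 4 weekdays from Tuesday: Saturday.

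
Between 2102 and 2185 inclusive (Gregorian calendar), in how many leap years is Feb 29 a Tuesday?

Leap years in 2102–2185: 21 of them.
Feb 29 weekday advances by 5 (mod 7) from one leap year to the next four years later (or differs when a century non-leap intervenes).
Leap-day weekdays: 2104:Fri 2108:Wed 2112:Mon 2116:Sat 2120:Thu 2124:Tue✓ 2128:Sun 2132:Fri 2136:Wed 2140:Mon 2144:Sat 2148:Thu 2152:Tue✓ 2156:Sun 2160:Fri 2164:Wed 2168:Mon 2172:Sat 2176:Thu 2180:Tue✓ 2184:Sun
Tuesday: 2124, 2152, 2180 → 3.

3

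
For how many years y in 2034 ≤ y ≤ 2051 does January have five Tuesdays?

January has 31 days; it has five Tuesdays when Tuesday falls among the first (month-length − 28) days — i.e. when January 1 is one of Tuesday/Monday/Sunday.
January 1 by year: 2034:Sun✓ 2035:Mon✓ 2036:Tue✓ 2037:Thu 2038:Fri 2039:Sat 2040:Sun✓ 2041:Tue✓ 2042:Wed 2043:Thu 2044:Fri 2045:Sun✓ 2046:Mon✓ 2047:Tue✓ 2048:Wed 2049:Fri 2050:Sat 2051:Sun✓
Years with five Tuesdays: 2034, 2035, 2036, 2040, 2041, 2045, 2046, 2047, 2051 → 9.

9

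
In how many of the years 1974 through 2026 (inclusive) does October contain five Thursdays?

24

October has 31 days; it has five Thursdays when Thursday falls among the first (month-length − 28) days — i.e. when October 1 is one of Thursday/Wednesday/Tuesday.
October 1 by year: 1974:Tue✓ 1975:Wed✓ 1976:Fri 1977:Sat 1978:Sun 1979:Mon 1980:Wed✓ 1981:Thu✓ 1982:Fri 1983:Sat 1984:Mon 1985:Tue✓ 1986:Wed✓ 1987:Thu✓ 1988:Sat …(23 more)… 2012:Mon 2013:Tue✓ 2014:Wed✓ 2015:Thu✓ 2016:Sat 2017:Sun 2018:Mon 2019:Tue✓ 2020:Thu✓ 2021:Fri 2022:Sat 2023:Sun 2024:Tue✓ 2025:Wed✓ 2026:Thu✓
Years with five Thursdays: 1974, 1975, 1980, 1981, 1985, 1986, 1987, 1991, 1992, 1996, 1997, 1998, 2002, 2003, 2008, 2009, 2013, 2014, 2015, 2019, 2020, 2024, 2025, 2026 → 24.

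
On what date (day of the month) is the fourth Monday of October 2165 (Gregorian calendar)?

October 1, 2165 is a Tuesday, so the first Monday is the 7th.
The fourth Monday is 7 + 21 = 28.

28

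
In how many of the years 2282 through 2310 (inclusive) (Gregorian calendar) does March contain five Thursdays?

March has 31 days; it has five Thursdays when Thursday falls among the first (month-length − 28) days — i.e. when March 1 is one of Thursday/Wednesday/Tuesday.
March 1 by year: 2282:Wed✓ 2283:Thu✓ 2284:Sat 2285:Sun 2286:Mon 2287:Tue✓ 2288:Thu✓ 2289:Fri 2290:Sat 2291:Sun 2292:Tue✓ 2293:Wed✓ 2294:Thu✓ 2295:Fri 2296:Sun 2297:Mon 2298:Tue✓ 2299:Wed✓ 2300:Thu✓ 2301:Fri 2302:Sat 2303:Sun 2304:Tue✓ 2305:Wed✓ 2306:Thu✓ 2307:Fri 2308:Sun 2309:Mon 2310:Tue✓
Years with five Thursdays: 2282, 2283, 2287, 2288, 2292, 2293, 2294, 2298, 2299, 2300, 2304, 2305, 2306, 2310 → 14.

14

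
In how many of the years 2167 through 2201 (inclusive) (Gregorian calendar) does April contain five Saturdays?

April has 30 days; it has five Saturdays when Saturday falls among the first (month-length − 28) days — i.e. when April 1 is one of Saturday/Friday.
April 1 by year: 2167:Wed 2168:Fri✓ 2169:Sat✓ 2170:Sun 2171:Mon 2172:Wed 2173:Thu 2174:Fri✓ 2175:Sat✓ 2176:Mon 2177:Tue 2178:Wed 2179:Thu 2180:Sat✓ 2181:Sun …(5 more)… 2187:Sun 2188:Tue 2189:Wed 2190:Thu 2191:Fri✓ 2192:Sun 2193:Mon 2194:Tue 2195:Wed 2196:Fri✓ 2197:Sat✓ 2198:Sun 2199:Mon 2200:Tue 2201:Wed
Years with five Saturdays: 2168, 2169, 2174, 2175, 2180, 2185, 2186, 2191, 2196, 2197 → 10.

10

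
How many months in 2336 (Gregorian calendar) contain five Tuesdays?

4

A month of length L has five Tuesdays iff its first Tuesday is on day ≤ L−28 (so day 1–3 in a 31-day month, 1–2 in a 30-day month, day 1 in a leap February).
Checking each month of 2336: Jan starts Wed (31d); Feb starts Sat (29d); Mar starts Sun (31d) ✓; Apr starts Wed (30d); May starts Fri (31d); Jun starts Mon (30d) ✓; Jul starts Wed (31d); Aug starts Sat (31d); Sep starts Tue (30d) ✓; Oct starts Thu (31d); Nov starts Sun (30d); Dec starts Tue (31d) ✓.
Five-Tuesday months: March, June, September, December → 4.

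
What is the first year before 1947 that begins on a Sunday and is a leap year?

1928

Jan 1 advances by 2 weekdays after a leap year and by 1 after a common year.
1947: Jan 1 is Wednesday.
1946: Tuesday
1945: Monday
1944: Saturday (leap)
1943: Friday
1942: Thursday
1941: Wednesday
1940: Monday (leap)
1939: Sunday
1938: Saturday
1937: Friday
1936: Wednesday (leap)
1935: Tuesday
1934: Monday
1933: Sunday
1932: Friday (leap)
1931: Thursday
1930: Wednesday
1929: Tuesday
1928: Sunday (leap)
1928 begins on a Sunday and is a leap year.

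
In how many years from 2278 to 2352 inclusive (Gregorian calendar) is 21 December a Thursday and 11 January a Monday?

0

Check each year's weekday for 21 December and 11 January:
  2278: Sat/Fri  2279: Sun/Sat  2280: Tue/Sun  2281: Wed/Tue  2282: Thu/Wed  2283: Fri/Thu  2284: Sun/Fri  2285: Mon/Sun  2286: Tue/Mon  2287: Wed/Tue  2288: Fri/Wed  2289: Sat/Fri  2290: Sun/Sat  2291: Mon/Sun  …(47 more)…  2339: Thu/Wed  2340: Sat/Thu  2341: Sun/Sat  2342: Mon/Sun  2343: Tue/Mon  2344: Thu/Tue  2345: Fri/Thu  2346: Sat/Fri  2347: Sun/Sat  2348: Tue/Sun  2349: Wed/Tue  2350: Thu/Wed  2351: Fri/Thu  2352: Sun/Fri
Both conditions hold in: no year — 0.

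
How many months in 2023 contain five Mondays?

4

A month of length L has five Mondays iff its first Monday is on day ≤ L−28 (so day 1–3 in a 31-day month, 1–2 in a 30-day month, day 1 in a leap February).
Checking each month of 2023: Jan starts Sun (31d) ✓; Feb starts Wed (28d); Mar starts Wed (31d); Apr starts Sat (30d); May starts Mon (31d) ✓; Jun starts Thu (30d); Jul starts Sat (31d) ✓; Aug starts Tue (31d); Sep starts Fri (30d); Oct starts Sun (31d) ✓; Nov starts Wed (30d); Dec starts Fri (31d).
Five-Monday months: January, May, July, October → 4.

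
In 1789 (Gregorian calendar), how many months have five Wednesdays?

A month of length L has five Wednesdays iff its first Wednesday is on day ≤ L−28 (so day 1–3 in a 31-day month, 1–2 in a 30-day month, day 1 in a leap February).
Checking each month of 1789: Jan starts Thu (31d); Feb starts Sun (28d); Mar starts Sun (31d); Apr starts Wed (30d) ✓; May starts Fri (31d); Jun starts Mon (30d); Jul starts Wed (31d) ✓; Aug starts Sat (31d); Sep starts Tue (30d) ✓; Oct starts Thu (31d); Nov starts Sun (30d); Dec starts Tue (31d) ✓.
Five-Wednesday months: April, July, September, December → 4.

4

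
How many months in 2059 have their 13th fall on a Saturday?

2

Check the 13th of each month of 2059: Jan 13: Mon, Feb 13: Thu, Mar 13: Thu, Apr 13: Sun, May 13: Tue, Jun 13: Fri, Jul 13: Sun, Aug 13: Wed, Sep 13: Sat, Oct 13: Mon, Nov 13: Thu, Dec 13: Sat.
Saturday occurs in September, December — 2 months.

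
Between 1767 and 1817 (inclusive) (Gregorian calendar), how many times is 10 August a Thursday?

7

Track 10 August's weekday year by year (advancing +1, or +2 across a Feb 29):
  1767: Mon  1768: Wed (+2)  1769: Thu (+1) ✓  1770: Fri (+1)  1771: Sat (+1)
  1772: Mon (+2)  1773: Tue (+1)  1774: Wed (+1)  1775: Thu (+1) ✓  1776: Sat (+2)
  1777: Sun (+1)  1778: Mon (+1)  1779: Tue (+1)  1780: Thu (+2) ✓  … (23 more years) …
  1804: Fri (+2)  1805: Sat (+1)  1806: Sun (+1)  1807: Mon (+1)  1808: Wed (+2)
  1809: Thu (+1) ✓  1810: Fri (+1)  1811: Sat (+1)  1812: Mon (+2)  1813: Tue (+1)
  1814: Wed (+1)  1815: Thu (+1) ✓  1816: Sat (+2)  1817: Sun (+1)
Thursday years: 1769, 1775, 1780, 1786, 1797, 1809, 1815 — 7 in total.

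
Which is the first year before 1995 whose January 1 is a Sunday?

1989

Jan 1 advances by 2 weekdays after a leap year and by 1 after a common year.
1995: Jan 1 is Sunday.
1994: Saturday
1993: Friday
1992: Wednesday (leap)
1991: Tuesday
1990: Monday
1989: Sunday
1989 begins on a Sunday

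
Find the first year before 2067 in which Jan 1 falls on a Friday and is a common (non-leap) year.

Jan 1 advances by 2 weekdays after a leap year and by 1 after a common year.
2067: Jan 1 is Saturday.
2066: Friday
2066 begins on a Friday and is a common year.

2066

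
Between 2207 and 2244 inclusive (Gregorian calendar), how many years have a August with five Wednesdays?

17

August has 31 days; it has five Wednesdays when Wednesday falls among the first (month-length − 28) days — i.e. when August 1 is one of Wednesday/Tuesday/Monday.
August 1 by year: 2207:Sat 2208:Mon✓ 2209:Tue✓ 2210:Wed✓ 2211:Thu 2212:Sat 2213:Sun 2214:Mon✓ 2215:Tue✓ 2216:Thu 2217:Fri 2218:Sat 2219:Sun 2220:Tue✓ 2221:Wed✓ …(8 more)… 2230:Sun 2231:Mon✓ 2232:Wed✓ 2233:Thu 2234:Fri 2235:Sat 2236:Mon✓ 2237:Tue✓ 2238:Wed✓ 2239:Thu 2240:Sat 2241:Sun 2242:Mon✓ 2243:Tue✓ 2244:Thu
Years with five Wednesdays: 2208, 2209, 2210, 2214, 2215, 2220, 2221, 2225, 2226, 2227, 2231, 2232, 2236, 2237, 2238, 2242, 2243 → 17.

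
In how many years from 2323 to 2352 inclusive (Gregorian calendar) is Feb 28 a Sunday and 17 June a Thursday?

Check each year's weekday for Feb 28 and 17 June:
  2323: Wed/Sun  2324: Thu/Tue  2325: Sat/Wed  2326: Sun/Thu ✓  2327: Mon/Fri  2328: Tue/Sun  2329: Thu/Mon  2330: Fri/Tue  2331: Sat/Wed  2332: Sun/Fri  2333: Tue/Sat  2334: Wed/Sun  2335: Thu/Mon  2336: Fri/Wed  2337: Sun/Thu ✓  2338: Mon/Fri  2339: Tue/Sat  2340: Wed/Mon  2341: Fri/Tue  2342: Sat/Wed  2343: Sun/Thu ✓  2344: Mon/Sat  2345: Wed/Sun  2346: Thu/Mon  2347: Fri/Tue  2348: Sat/Thu  2349: Mon/Fri  2350: Tue/Sat  2351: Wed/Sun  2352: Thu/Tue
Both conditions hold in: 2326, 2337, 2343 — 3.

3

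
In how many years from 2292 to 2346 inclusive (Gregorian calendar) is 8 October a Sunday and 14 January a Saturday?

Check each year's weekday for 8 October and 14 January:
  2292: Sat/Thu  2293: Sun/Sat ✓  2294: Mon/Sun  2295: Tue/Mon  2296: Thu/Tue  2297: Fri/Thu  2298: Sat/Fri  2299: Sun/Sat ✓  2300: Mon/Sun  2301: Tue/Mon  2302: Wed/Tue  2303: Thu/Wed  2304: Sat/Thu  2305: Sun/Sat ✓  …(27 more)…  2333: Sun/Sat ✓  2334: Mon/Sun  2335: Tue/Mon  2336: Thu/Tue  2337: Fri/Thu  2338: Sat/Fri  2339: Sun/Sat ✓  2340: Tue/Sun  2341: Wed/Tue  2342: Thu/Wed  2343: Fri/Thu  2344: Sun/Fri  2345: Mon/Sun  2346: Tue/Mon
Both conditions hold in: 2293, 2299, 2305, 2311, 2322, 2333, 2339 — 7.

7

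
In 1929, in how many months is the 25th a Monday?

3

Check the 25th of each month of 1929: Jan 25: Fri, Feb 25: Mon, Mar 25: Mon, Apr 25: Thu, May 25: Sat, Jun 25: Tue, Jul 25: Thu, Aug 25: Sun, Sep 25: Wed, Oct 25: Fri, Nov 25: Mon, Dec 25: Wed.
Monday occurs in February, March, November — 3 months.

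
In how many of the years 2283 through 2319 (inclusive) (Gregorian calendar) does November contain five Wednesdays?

10

November has 30 days; it has five Wednesdays when Wednesday falls among the first (month-length − 28) days — i.e. when November 1 is one of Wednesday/Tuesday.
November 1 by year: 2283:Thu 2284:Sat 2285:Sun 2286:Mon 2287:Tue✓ 2288:Thu 2289:Fri 2290:Sat 2291:Sun 2292:Tue✓ 2293:Wed✓ 2294:Thu 2295:Fri 2296:Sun 2297:Mon …(7 more)… 2305:Wed✓ 2306:Thu 2307:Fri 2308:Sun 2309:Mon 2310:Tue✓ 2311:Wed✓ 2312:Fri 2313:Sat 2314:Sun 2315:Mon 2316:Wed✓ 2317:Thu 2318:Fri 2319:Sat
Years with five Wednesdays: 2287, 2292, 2293, 2298, 2299, 2304, 2305, 2310, 2311, 2316 → 10.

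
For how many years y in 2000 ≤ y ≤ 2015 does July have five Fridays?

6

July has 31 days; it has five Fridays when Friday falls among the first (month-length − 28) days — i.e. when July 1 is one of Friday/Thursday/Wednesday.
July 1 by year: 2000:Sat 2001:Sun 2002:Mon 2003:Tue 2004:Thu✓ 2005:Fri✓ 2006:Sat 2007:Sun 2008:Tue 2009:Wed✓ 2010:Thu✓ 2011:Fri✓ 2012:Sun 2013:Mon 2014:Tue 2015:Wed✓
Years with five Fridays: 2004, 2005, 2009, 2010, 2011, 2015 → 6.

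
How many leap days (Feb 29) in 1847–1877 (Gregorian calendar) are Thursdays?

Leap years in 1847–1877: 8 of them.
Feb 29 weekday advances by 5 (mod 7) from one leap year to the next four years later (or differs when a century non-leap intervenes).
Leap-day weekdays: 1848:Tue 1852:Sun 1856:Fri 1860:Wed 1864:Mon 1868:Sat 1872:Thu✓ 1876:Tue
Thursday: 1872 → 1.

1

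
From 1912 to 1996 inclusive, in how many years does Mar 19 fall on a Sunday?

Track Mar 19's weekday year by year (advancing +1, or +2 across a Feb 29):
  1912: Tue  1913: Wed (+1)  1914: Thu (+1)  1915: Fri (+1)  1916: Sun (+2) ✓
  1917: Mon (+1)  1918: Tue (+1)  1919: Wed (+1)  1920: Fri (+2)  1921: Sat (+1)
  1922: Sun (+1) ✓  1923: Mon (+1)  1924: Wed (+2)  1925: Thu (+1)  … (57 more years) …
  1983: Sat (+1)  1984: Mon (+2)  1985: Tue (+1)  1986: Wed (+1)  1987: Thu (+1)
  1988: Sat (+2)  1989: Sun (+1) ✓  1990: Mon (+1)  1991: Tue (+1)  1992: Thu (+2)
  1993: Fri (+1)  1994: Sat (+1)  1995: Sun (+1) ✓  1996: Tue (+2)
Sunday years: 1916, 1922, 1933, 1939, 1944, 1950, 1961, 1967, 1972, 1978, 1989, 1995 — 12 in total.

12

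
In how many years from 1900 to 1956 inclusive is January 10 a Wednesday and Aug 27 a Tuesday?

2

Check each year's weekday for January 10 and Aug 27:
  1900: Wed/Mon  1901: Thu/Tue  1902: Fri/Wed  1903: Sat/Thu  1904: Sun/Sat  1905: Tue/Sun  1906: Wed/Mon  1907: Thu/Tue  1908: Fri/Thu  1909: Sun/Fri  1910: Mon/Sat  1911: Tue/Sun  1912: Wed/Tue ✓  1913: Fri/Wed  …(29 more)…  1943: Sun/Fri  1944: Mon/Sun  1945: Wed/Mon  1946: Thu/Tue  1947: Fri/Wed  1948: Sat/Fri  1949: Mon/Sat  1950: Tue/Sun  1951: Wed/Mon  1952: Thu/Wed  1953: Sat/Thu  1954: Sun/Fri  1955: Mon/Sat  1956: Tue/Mon
Both conditions hold in: 1912, 1940 — 2.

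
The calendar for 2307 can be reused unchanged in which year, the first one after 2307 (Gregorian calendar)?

Two years share a calendar iff Jan 1 falls on the same weekday and both are leap or both are common. 2307: Jan 1 is Tuesday, common year.
2308: Jan 1 Wednesday, leap
2309: Jan 1 Friday, common
2310: Jan 1 Saturday, common
2311: Jan 1 Sunday, common
2312: Jan 1 Monday, leap
2313: Jan 1 Wednesday, common
2314: Jan 1 Thursday, common
2315: Jan 1 Friday, common
2316: Jan 1 Saturday, leap
2317: Jan 1 Monday, common
2318: Jan 1 Tuesday, common
2318 matches on both conditions.

2318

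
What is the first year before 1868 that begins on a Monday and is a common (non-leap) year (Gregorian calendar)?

1866

Jan 1 advances by 2 weekdays after a leap year and by 1 after a common year.
1868: Jan 1 is Wednesday (leap).
1867: Tuesday
1866: Monday
1866 begins on a Monday and is a common year.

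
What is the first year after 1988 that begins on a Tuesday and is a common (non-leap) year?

1991

Jan 1 advances by 2 weekdays after a leap year and by 1 after a common year.
1988: Jan 1 is Friday (leap).
1989: Sunday
1990: Monday
1991: Tuesday
1991 begins on a Tuesday and is a common year.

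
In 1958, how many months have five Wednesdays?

5

A month of length L has five Wednesdays iff its first Wednesday is on day ≤ L−28 (so day 1–3 in a 31-day month, 1–2 in a 30-day month, day 1 in a leap February).
Checking each month of 1958: Jan starts Wed (31d) ✓; Feb starts Sat (28d); Mar starts Sat (31d); Apr starts Tue (30d) ✓; May starts Thu (31d); Jun starts Sun (30d); Jul starts Tue (31d) ✓; Aug starts Fri (31d); Sep starts Mon (30d); Oct starts Wed (31d) ✓; Nov starts Sat (30d); Dec starts Mon (31d) ✓.
Five-Wednesday months: January, April, July, October, December → 5.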